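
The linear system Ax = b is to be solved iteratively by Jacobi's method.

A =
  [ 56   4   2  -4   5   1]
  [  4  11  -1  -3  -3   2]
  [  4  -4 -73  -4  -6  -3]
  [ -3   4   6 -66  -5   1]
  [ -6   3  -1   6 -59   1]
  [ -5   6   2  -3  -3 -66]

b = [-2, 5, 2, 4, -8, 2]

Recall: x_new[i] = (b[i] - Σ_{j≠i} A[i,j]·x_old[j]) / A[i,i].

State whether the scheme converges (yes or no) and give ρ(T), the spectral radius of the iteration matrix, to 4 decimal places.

Write A = D+L+U with D = diag(56, 11, -73, -66, -59, -66).
T_J = -D⁻¹(L+U): T[4,0] = -(-6)/(-59) = -0.1017; T[4,4] = 0.
  T[0,:] = [+0.0000, -0.0714, -0.0357, +0.0714, -0.0893, -0.0179]
  T[1,:] = [-0.3636, +0.0000, +0.0909, +0.2727, +0.2727, -0.1818]
  T[2,:] = [+0.0548, -0.0548, +0.0000, -0.0548, -0.0822, -0.0411]
  T[3,:] = [-0.0455, +0.0606, +0.0909, +0.0000, -0.0758, +0.0152]
  T[4,:] = [-0.1017, +0.0508, -0.0169, +0.1017, +0.0000, +0.0169]
  T[5,:] = [-0.0758, +0.0909, +0.0303, -0.0455, -0.0455, +0.0000]
|λ(T)| sorted: 0.1966, 0.1538, 0.1019, 0.1019, 0.0645, 0.0346.
spectral radius ρ = 0.1966; 0.1966 < 1, so it converges for any x₀.

yes, ρ = 0.1966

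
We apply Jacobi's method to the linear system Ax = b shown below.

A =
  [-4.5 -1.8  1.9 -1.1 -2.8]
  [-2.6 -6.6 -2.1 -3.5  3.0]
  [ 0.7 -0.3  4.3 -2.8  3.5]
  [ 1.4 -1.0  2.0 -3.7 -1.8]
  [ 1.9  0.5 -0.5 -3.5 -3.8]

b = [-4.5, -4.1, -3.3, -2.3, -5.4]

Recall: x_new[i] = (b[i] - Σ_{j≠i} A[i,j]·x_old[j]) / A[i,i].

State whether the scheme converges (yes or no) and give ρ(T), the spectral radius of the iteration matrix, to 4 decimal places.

no, ρ = 1.2746

Split A = D + L + U, D = diag(-4.5, -6.6, 4.3, -3.7, -3.8).
T_J = -D⁻¹(L+U): T[4,2] = -(-0.5)/(-3.8) = -0.1316; T[4,4] = 0.
  T[0,:] = [+0.0000, -0.4000, +0.4222, -0.2444, -0.6222]
  T[1,:] = [-0.3939, +0.0000, -0.3182, -0.5303, +0.4545]
  T[2,:] = [-0.1628, +0.0698, +0.0000, +0.6512, -0.8140]
  T[3,:] = [+0.3784, -0.2703, +0.5405, +0.0000, -0.4865]
  T[4,:] = [+0.5000, +0.1316, -0.1316, -0.9211, +0.0000]
eigenvalue magnitudes: 1.2746, 0.6837, 0.6837, 0.5711, 0.0245.
ρ = 1.2746; 1.2746 > 1 ⇒ diverges.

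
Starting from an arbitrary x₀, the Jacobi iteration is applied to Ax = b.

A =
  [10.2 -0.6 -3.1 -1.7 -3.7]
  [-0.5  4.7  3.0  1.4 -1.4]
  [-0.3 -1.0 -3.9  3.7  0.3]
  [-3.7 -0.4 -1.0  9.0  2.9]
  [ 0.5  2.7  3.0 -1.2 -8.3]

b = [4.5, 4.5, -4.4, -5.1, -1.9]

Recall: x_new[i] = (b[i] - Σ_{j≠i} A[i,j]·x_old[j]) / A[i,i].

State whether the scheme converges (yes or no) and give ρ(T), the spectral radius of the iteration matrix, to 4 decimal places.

A = D + L + U where D = diag(10.2, 4.7, -3.9, 9, -8.3).
Jacobi T = -D⁻¹(L+U): T[0,2] = -(-3.1)/(10.2) = +0.3039; T[0,0] = 0.
  T[0,:] = [+0.0000  +0.0588  +0.3039  +0.1667  +0.3627]
  T[1,:] = [+0.1064  +0.0000  -0.6383  -0.2979  +0.2979]
  T[2,:] = [-0.0769  -0.2564  +0.0000  +0.9487  +0.0769]
  T[3,:] = [+0.4111  +0.0444  +0.1111  +0.0000  -0.3222]
  T[4,:] = [+0.0602  +0.3253  +0.3614  -0.1446  +0.0000]
|λ(T)| sorted: 0.8288, 0.6414, 0.3802, 0.3737, 0.3737.
spectral radius ρ = 0.8288; 0.8288 < 1: convergent.

yes, ρ = 0.8288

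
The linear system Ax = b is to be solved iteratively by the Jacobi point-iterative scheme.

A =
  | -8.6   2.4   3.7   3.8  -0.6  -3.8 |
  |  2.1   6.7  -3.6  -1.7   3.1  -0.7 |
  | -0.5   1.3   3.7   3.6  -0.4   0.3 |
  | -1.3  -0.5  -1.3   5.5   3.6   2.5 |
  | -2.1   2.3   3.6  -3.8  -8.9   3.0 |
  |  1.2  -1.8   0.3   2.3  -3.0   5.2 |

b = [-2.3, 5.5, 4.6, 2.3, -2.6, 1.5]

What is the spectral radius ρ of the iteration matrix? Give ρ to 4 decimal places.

1.1204

A = D + L + U where D = diag(-8.6, 6.7, 3.7, 5.5, -8.9, 5.2).
Jacobi T = -D⁻¹(L+U): T[5,0] = -(1.2)/(5.2) = -0.2308; T[5,5] = 0.
  T[0,:] = [+0.0000 +0.2791 +0.4302 +0.4419 -0.0698 -0.4419]
  T[1,:] = [-0.3134 +0.0000 +0.5373 +0.2537 -0.4627 +0.1045]
  T[2,:] = [+0.1351 -0.3514 +0.0000 -0.9730 +0.1081 -0.0811]
  T[3,:] = [+0.2364 +0.0909 +0.2364 +0.0000 -0.6545 -0.4545]
  T[4,:] = [-0.2360 +0.2584 +0.4045 -0.4270 +0.0000 +0.3371]
  T[5,:] = [-0.2308 +0.3462 -0.0577 -0.4423 +0.5769 +0.0000]
|λ(T)| sorted: 1.1204, 0.7536, 0.7536, 0.5762, 0.4078, 0.2843.
ρ(T) = max|λ| = 1.1204; 1.1204 > 1 ⇒ diverges.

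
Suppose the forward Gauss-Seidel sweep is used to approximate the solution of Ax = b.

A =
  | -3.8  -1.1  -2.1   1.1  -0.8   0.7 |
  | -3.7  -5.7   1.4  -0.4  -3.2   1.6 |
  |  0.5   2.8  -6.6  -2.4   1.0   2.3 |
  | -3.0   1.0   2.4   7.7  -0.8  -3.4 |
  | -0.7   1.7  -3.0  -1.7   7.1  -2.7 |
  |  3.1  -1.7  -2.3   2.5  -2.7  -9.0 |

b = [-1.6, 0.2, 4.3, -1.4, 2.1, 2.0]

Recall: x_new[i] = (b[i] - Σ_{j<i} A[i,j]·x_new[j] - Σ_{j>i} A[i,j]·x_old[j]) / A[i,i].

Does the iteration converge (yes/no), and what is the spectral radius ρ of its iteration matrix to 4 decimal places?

yes, ρ = 0.8759

Write A = D+L+U with D = diag(-3.8, -5.7, -6.6, 7.7, 7.1, -9).
GS T = -(D+L)⁻¹U: row 0 first, T[0,4] = -(-0.8)/(-3.8) = -0.2105; later rows by forward substitution.
  T[0,:] = [+0.0000  -0.2895  -0.5526  +0.2895  -0.2105  +0.1842]
  T[1,:] = [+0.0000  +0.1879  +0.6043  -0.2581  -0.4247  +0.1611]
  T[2,:] = [+0.0000  +0.0578  +0.2145  -0.4512  -0.0446  +0.4308]
  T[3,:] = [+0.0000  -0.1552  -0.3607  +0.2869  +0.0909  +0.3581]
  T[4,:] = [+0.0000  -0.0863  -0.1949  -0.0316  +0.0839  +0.6276]
  T[5,:] = [+0.0000  -0.1672  -0.4010  +0.3529  +0.0192  -0.1659]
eigenvalue magnitudes: 0.8759, 0.3356, 0.3356, 0.0597, 0.0597, 0.0000.
ρ = 0.8759; 0.8759 < 1, so it converges for any x₀.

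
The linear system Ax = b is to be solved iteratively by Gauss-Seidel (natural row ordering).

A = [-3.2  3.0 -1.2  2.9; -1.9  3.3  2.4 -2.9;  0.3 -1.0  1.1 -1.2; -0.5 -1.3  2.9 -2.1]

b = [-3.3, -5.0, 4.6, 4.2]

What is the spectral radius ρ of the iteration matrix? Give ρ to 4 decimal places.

1.3297

Diagonal D = diag(-3.2, 3.3, 1.1, -2.1); L, U strict lower/upper.
Gauss-Seidel: T = -(D+L)⁻¹U, row 0 first, T[0,3] = -(2.9)/(-3.2) = +0.9062; later rows by forward substitution.
  T[0,:] = [+0.0000, +0.9375, -0.3750, +0.9062]
  T[1,:] = [+0.0000, +0.5398, -0.9432, +1.4006]
  T[2,:] = [+0.0000, +0.2350, -0.7552, +2.1170]
  T[3,:] = [+0.0000, -0.2328, -0.3697, +1.8407]
|roots of det(T-λI)|: 1.3297, 0.3650, 0.3650, 0.0000.
ρ(T) = max|λ| = 1.3297; 1.3297 > 1 ⇒ diverges.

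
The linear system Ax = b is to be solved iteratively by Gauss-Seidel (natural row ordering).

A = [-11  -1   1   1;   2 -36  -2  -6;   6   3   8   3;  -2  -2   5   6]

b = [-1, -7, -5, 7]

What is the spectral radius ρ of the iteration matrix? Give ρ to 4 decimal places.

Write A = D+L+U with D = diag(-11, -36, 8, 6).
T_GS = -(D+L)⁻¹U: row 0 first, T[0,2] = -(1)/(-11) = +0.0909; later rows by forward substitution.
  T[0,:] = [+0.0000  -0.0909  +0.0909  +0.0909]
  T[1,:] = [+0.0000  -0.0051  -0.0505  -0.1616]
  T[2,:] = [+0.0000  +0.0701  -0.0492  -0.3826]
  T[3,:] = [+0.0000  -0.0904  +0.0545  +0.2952]
moduli |λ_i(T)| = 0.2548, 0.0572, 0.0433, 0.0000.
ρ(T) = max|λ| = 0.2548; 0.2548 < 1 ⇒ converges.

0.2548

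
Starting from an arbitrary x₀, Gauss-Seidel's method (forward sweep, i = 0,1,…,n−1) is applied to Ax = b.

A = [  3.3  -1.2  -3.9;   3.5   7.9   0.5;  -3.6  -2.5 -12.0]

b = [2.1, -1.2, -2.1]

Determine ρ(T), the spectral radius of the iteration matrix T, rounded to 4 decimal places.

A = D + L + U where D = diag(3.3, 7.9, -12).
T_GS = -(D+L)⁻¹U: row 0 first, T[0,1] = -(-1.2)/(3.3) = +0.3636; later rows by forward substitution.
  T[0,:] = [+0.0000, +0.3636, +1.1818]
  T[1,:] = [+0.0000, -0.1611, -0.5869]
  T[2,:] = [+0.0000, -0.0755, -0.2323]
eigenvalue magnitudes: 0.4102, 0.0168, 0.0000.
spectral radius ρ = 0.4102; 0.4102 < 1: convergent.

0.4102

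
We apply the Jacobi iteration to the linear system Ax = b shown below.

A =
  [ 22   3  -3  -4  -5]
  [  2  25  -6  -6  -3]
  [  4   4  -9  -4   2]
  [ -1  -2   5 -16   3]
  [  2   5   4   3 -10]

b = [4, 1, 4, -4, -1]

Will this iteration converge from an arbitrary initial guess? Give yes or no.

Write A = D+L+U with D = diag(22, 25, -9, -16, -10).
Jacobi: T = -D⁻¹(L+U), T[4,2] = -(4)/(-10) = +0.4000; T[4,4] = 0.
  T[0,:] = [+0.0000, -0.1364, +0.1364, +0.1818, +0.2273]
  T[1,:] = [-0.0800, +0.0000, +0.2400, +0.2400, +0.1200]
  T[2,:] = [+0.4444, +0.4444, +0.0000, -0.4444, +0.2222]
  T[3,:] = [-0.0625, -0.1250, +0.3125, +0.0000, +0.1875]
  T[4,:] = [+0.2000, +0.5000, +0.4000, +0.3000, +0.0000]
|roots of det(T-λI)|: 0.7092, 0.4014, 0.4014, 0.3125, 0.0662.
spectral radius ρ = 0.7092; 0.7092 < 1 ⇒ converges.

yes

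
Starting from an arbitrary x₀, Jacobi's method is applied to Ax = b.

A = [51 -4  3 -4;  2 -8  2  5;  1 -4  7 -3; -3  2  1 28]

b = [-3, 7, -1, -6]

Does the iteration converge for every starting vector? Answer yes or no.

Let D = diag(51, -8, 7, 28); L, U the strict triangles.
T_J = -D⁻¹(L+U): T[1,0] = -(2)/(-8) = +0.2500; T[1,1] = 0.
  T[0,:] = [+0.0000  +0.0784  -0.0588  +0.0784]
  T[1,:] = [+0.2500  +0.0000  +0.2500  +0.6250]
  T[2,:] = [-0.1429  +0.5714  +0.0000  +0.4286]
  T[3,:] = [+0.1071  -0.0714  -0.0357  +0.0000]
eigenvalue magnitudes: 0.4268, 0.2852, 0.2852, 0.0396.
ρ = 0.4268; 0.4268 < 1, so it converges for any x₀.

yes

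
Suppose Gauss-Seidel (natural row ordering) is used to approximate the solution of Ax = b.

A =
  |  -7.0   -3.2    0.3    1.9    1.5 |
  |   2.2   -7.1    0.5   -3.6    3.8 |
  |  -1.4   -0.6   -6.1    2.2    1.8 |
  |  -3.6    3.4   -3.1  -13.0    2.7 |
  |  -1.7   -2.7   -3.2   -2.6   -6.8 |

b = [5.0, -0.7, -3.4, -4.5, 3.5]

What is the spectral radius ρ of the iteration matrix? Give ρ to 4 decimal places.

0.6521

A = D + L + U where D = diag(-7, -7.1, -6.1, -13, -6.8).
GS T = -(D+L)⁻¹U: row 0 first, T[0,3] = -(1.9)/(-7) = +0.2714; later rows by forward substitution.
  T[0,:] = [+0.0000, -0.4571, +0.0429, +0.2714, +0.2143]
  T[1,:] = [+0.0000, -0.1416, +0.0837, -0.4229, +0.6016]
  T[2,:] = [+0.0000, +0.1189, -0.0181, +0.3400, +0.1867]
  T[3,:] = [+0.0000, +0.0612, +0.0143, -0.2668, +0.2612]
  T[4,:] = [+0.0000, +0.0912, -0.0409, +0.0421, -0.4802]
|roots of det(T-λI)|: 0.6521, 0.2068, 0.2068, 0.0216, 0.0000.
spectral radius ρ = 0.6521; 0.6521 < 1 ⇒ converges.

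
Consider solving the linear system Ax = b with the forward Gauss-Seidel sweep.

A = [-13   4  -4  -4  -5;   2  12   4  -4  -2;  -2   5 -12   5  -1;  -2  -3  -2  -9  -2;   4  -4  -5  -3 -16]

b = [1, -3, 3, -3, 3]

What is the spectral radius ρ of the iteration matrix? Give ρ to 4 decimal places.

Split A = D + L + U, D = diag(-13, 12, -12, -9, -16).
T_GS = -(D+L)⁻¹U: row 0 first, T[0,3] = -(-4)/(-13) = -0.3077; later rows by forward substitution.
  T[0,:] = [+0.0000 +0.3077 -0.3077 -0.3077 -0.3846]
  T[1,:] = [+0.0000 -0.0513 -0.2821 +0.3846 +0.2308]
  T[2,:] = [+0.0000 -0.0726 -0.0662 +0.6282 +0.0769]
  T[3,:] = [+0.0000 -0.0351 +0.1771 -0.1994 -0.2308]
  T[4,:] = [+0.0000 +0.1190 -0.0189 -0.3320 -0.1346]
eigenvalue magnitudes: 0.6352, 0.3256, 0.1071, 0.1071, 0.0000.
spectral radius ρ = 0.6352; 0.6352 < 1: convergent.

0.6352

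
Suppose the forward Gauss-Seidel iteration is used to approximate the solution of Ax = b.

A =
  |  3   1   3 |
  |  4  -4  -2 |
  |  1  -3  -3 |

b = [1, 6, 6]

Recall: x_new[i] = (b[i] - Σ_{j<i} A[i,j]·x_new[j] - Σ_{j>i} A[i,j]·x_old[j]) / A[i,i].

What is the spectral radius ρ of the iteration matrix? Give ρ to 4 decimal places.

Write A = D+L+U with D = diag(3, -4, -3).
GS T = -(D+L)⁻¹U: row 0 first, T[0,2] = -(3)/(3) = -1.0000; later rows by forward substitution.
  T[0,:] = [+0.0000 -0.3333 -1.0000]
  T[1,:] = [+0.0000 -0.3333 -1.5000]
  T[2,:] = [+0.0000 +0.2222 +1.1667]
eigenvalue magnitudes: 0.8954, 0.0620, 0.0000.
ρ(T) = max|λ| = 0.8954; 0.8954 < 1 ⇒ converges.

0.8954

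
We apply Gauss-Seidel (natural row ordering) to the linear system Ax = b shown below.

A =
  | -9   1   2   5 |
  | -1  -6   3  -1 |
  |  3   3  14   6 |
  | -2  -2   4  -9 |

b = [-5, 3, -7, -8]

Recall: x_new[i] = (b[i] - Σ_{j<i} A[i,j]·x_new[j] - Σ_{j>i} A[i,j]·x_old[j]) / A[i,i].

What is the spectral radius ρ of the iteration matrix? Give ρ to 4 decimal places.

Split A = D + L + U, D = diag(-9, -6, 14, -9).
T_GS = -(D+L)⁻¹U: row 0 first, T[0,3] = -(5)/(-9) = +0.5556; later rows by forward substitution.
  T[0,:] = [+0.0000  +0.1111  +0.2222  +0.5556]
  T[1,:] = [+0.0000  -0.0185  +0.4630  -0.2593]
  T[2,:] = [+0.0000  -0.0198  -0.1468  -0.4921]
  T[3,:] = [+0.0000  -0.0294  -0.2175  -0.2845]
|eigenvalues of T|: 0.5355, 0.1510, 0.0654, 0.0000.
ρ = 0.5355; 0.5355 < 1: convergent.

0.5355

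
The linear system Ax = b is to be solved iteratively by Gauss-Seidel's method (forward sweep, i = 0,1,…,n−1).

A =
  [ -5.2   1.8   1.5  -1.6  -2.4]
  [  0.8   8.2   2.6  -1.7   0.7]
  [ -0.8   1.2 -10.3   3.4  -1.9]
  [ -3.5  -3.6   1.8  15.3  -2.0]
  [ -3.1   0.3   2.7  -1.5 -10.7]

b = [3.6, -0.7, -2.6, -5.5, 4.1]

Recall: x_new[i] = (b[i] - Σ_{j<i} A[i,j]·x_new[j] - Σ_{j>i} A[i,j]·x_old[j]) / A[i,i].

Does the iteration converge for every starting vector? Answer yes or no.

yes

Let D = diag(-5.2, 8.2, -10.3, 15.3, -10.7); L, U the strict triangles.
T_GS = -(D+L)⁻¹U: row 0 first, T[0,2] = -(1.5)/(-5.2) = +0.2885; later rows by forward substitution.
  T[0,:] = [+0.0000  +0.3462  +0.2885  -0.3077  -0.4615]
  T[1,:] = [+0.0000  -0.0338  -0.3452  +0.2373  -0.0403]
  T[2,:] = [+0.0000  -0.0308  -0.0626  +0.3816  -0.1533]
  T[3,:] = [+0.0000  +0.0749  -0.0079  -0.0594  +0.0337]
  T[4,:] = [+0.0000  -0.1195  -0.1080  +0.2004  +0.0892]
|roots of det(T-λI)|: 0.3715, 0.1781, 0.1781, 0.1164, 0.0000.
ρ = 0.3715; 0.3715 < 1: convergent.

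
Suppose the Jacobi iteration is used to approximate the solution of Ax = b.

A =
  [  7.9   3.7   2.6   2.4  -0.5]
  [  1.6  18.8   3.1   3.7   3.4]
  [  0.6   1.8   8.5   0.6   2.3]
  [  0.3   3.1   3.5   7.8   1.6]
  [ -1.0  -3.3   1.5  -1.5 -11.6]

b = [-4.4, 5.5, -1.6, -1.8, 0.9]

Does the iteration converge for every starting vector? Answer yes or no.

Let D = diag(7.9, 18.8, 8.5, 7.8, -11.6); L, U the strict triangles.
Jacobi: T = -D⁻¹(L+U), T[4,2] = -(1.5)/(-11.6) = +0.1293; T[4,4] = 0.
  T[0,:] = [+0.0000 -0.4684 -0.3291 -0.3038 +0.0633]
  T[1,:] = [-0.0851 +0.0000 -0.1649 -0.1968 -0.1809]
  T[2,:] = [-0.0706 -0.2118 +0.0000 -0.0706 -0.2706]
  T[3,:] = [-0.0385 -0.3974 -0.4487 +0.0000 -0.2051]
  T[4,:] = [-0.0862 -0.2845 +0.1293 -0.1293 +0.0000]
eigenvalue magnitudes: 0.6992, 0.3080, 0.2917, 0.2917, 0.0858.
ρ(T) = max|λ| = 0.6992; 0.6992 < 1 ⇒ converges.

yes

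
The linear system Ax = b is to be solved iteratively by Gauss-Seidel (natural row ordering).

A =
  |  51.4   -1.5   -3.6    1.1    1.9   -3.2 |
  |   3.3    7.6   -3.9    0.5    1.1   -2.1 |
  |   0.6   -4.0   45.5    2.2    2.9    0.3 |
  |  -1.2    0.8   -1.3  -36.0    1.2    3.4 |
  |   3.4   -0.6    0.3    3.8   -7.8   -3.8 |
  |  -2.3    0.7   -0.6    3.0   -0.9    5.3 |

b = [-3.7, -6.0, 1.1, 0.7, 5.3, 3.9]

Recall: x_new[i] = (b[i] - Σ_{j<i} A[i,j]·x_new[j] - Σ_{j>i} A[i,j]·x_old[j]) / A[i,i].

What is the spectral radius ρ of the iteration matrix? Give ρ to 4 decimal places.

A = D + L + U where D = diag(51.4, 7.6, 45.5, -36, -7.8, 5.3).
T_GS = -(D+L)⁻¹U: row 0 first, T[0,5] = -(-3.2)/(51.4) = +0.0623; later rows by forward substitution.
  T[0,:] = [+0.0000 +0.0292 +0.0700 -0.0214 -0.0370 +0.0623]
  T[1,:] = [+0.0000 -0.0127 +0.4827 -0.0565 -0.1287 +0.2493]
  T[2,:] = [+0.0000 -0.0015 +0.0415 -0.0530 -0.0746 +0.0145]
  T[3,:] = [+0.0000 -0.0012 +0.0069 +0.0014 +0.0344 +0.0974]
  T[4,:] = [+0.0000 +0.0131 -0.0016 -0.0064 +0.0077 -0.4312]
  T[5,:] = [+0.0000 +0.0171 -0.0328 -0.0097 -0.0257 -0.1326]
moduli |λ_i(T)| = 0.2079, 0.1050, 0.0867, 0.0867, 0.0311, 0.0000.
spectral radius ρ = 0.2079; 0.2079 < 1: convergent.

0.2079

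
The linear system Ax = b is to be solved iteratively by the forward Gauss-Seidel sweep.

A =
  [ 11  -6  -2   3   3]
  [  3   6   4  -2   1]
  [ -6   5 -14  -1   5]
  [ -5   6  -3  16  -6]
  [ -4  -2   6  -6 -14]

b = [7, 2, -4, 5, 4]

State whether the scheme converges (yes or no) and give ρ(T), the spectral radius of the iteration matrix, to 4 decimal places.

A = D + L + U where D = diag(11, 6, -14, 16, -14).
Gauss-Seidel: T = -(D+L)⁻¹U, row 0 first, T[0,3] = -(3)/(11) = -0.2727; later rows by forward substitution.
  T[0,:] = [+0.0000 +0.5455 +0.1818 -0.2727 -0.2727]
  T[1,:] = [+0.0000 -0.2727 -0.7576 +0.4697 -0.0303]
  T[2,:] = [+0.0000 -0.3312 -0.3485 +0.2132 +0.4632]
  T[3,:] = [+0.0000 +0.2106 +0.2756 -0.2214 +0.3880]
  T[4,:] = [+0.0000 -0.3491 -0.2112 +0.1971 +0.1145]
|eigenvalues of T|: 0.9395, 0.3629, 0.1937, 0.0422, 0.0000.
spectral radius ρ = 0.9395; 0.9395 < 1, so it converges for any x₀.

yes, ρ = 0.9395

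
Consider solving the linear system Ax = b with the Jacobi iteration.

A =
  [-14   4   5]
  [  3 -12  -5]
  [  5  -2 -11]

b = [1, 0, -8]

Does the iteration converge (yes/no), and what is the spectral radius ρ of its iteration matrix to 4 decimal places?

Split A = D + L + U, D = diag(-14, -12, -11).
Jacobi: T = -D⁻¹(L+U), T[2,1] = -(-2)/(-11) = -0.1818; T[2,2] = 0.
  T[0,:] = [+0.0000  +0.2857  +0.3571]
  T[1,:] = [+0.2500  +0.0000  -0.4167]
  T[2,:] = [+0.4545  -0.1818  +0.0000]
eigenvalue magnitudes: 0.6468, 0.3298, 0.3298.
spectral radius ρ = 0.6468; 0.6468 < 1 ⇒ converges.

yes, ρ = 0.6468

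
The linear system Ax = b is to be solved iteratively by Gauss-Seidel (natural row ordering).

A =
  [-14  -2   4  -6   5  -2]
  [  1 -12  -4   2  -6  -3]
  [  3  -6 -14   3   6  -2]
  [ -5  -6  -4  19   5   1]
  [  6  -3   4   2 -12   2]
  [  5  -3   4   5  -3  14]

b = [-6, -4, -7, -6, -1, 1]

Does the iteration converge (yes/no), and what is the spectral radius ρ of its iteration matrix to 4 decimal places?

Let D = diag(-14, -12, -14, 19, -12, 14); L, U the strict triangles.
GS T = -(D+L)⁻¹U: row 0 first, T[0,1] = -(-2)/(-14) = -0.1429; later rows by forward substitution.
  T[0,:] = [+0.0000, -0.1429, +0.2857, -0.4286, +0.3571, -0.1429]
  T[1,:] = [+0.0000, -0.0119, -0.3095, +0.1310, -0.4702, -0.2619]
  T[2,:] = [+0.0000, -0.0255, +0.1939, +0.0663, +0.7066, -0.0612]
  T[3,:] = [+0.0000, -0.0467, +0.0183, -0.0575, -0.1689, -0.1858]
  T[4,:] = [+0.0000, -0.0847, +0.2879, -0.2345, +0.5035, +0.1093]
  T[5,:] = [+0.0000, +0.0543, -0.1686, +0.1324, -0.2620, +0.1022]
|roots of det(T-λI)|: 0.8353, 0.1649, 0.1649, 0.1546, 0.0455, 0.0000.
spectral radius ρ = 0.8353; 0.8353 < 1, so it converges for any x₀.

yes, ρ = 0.8353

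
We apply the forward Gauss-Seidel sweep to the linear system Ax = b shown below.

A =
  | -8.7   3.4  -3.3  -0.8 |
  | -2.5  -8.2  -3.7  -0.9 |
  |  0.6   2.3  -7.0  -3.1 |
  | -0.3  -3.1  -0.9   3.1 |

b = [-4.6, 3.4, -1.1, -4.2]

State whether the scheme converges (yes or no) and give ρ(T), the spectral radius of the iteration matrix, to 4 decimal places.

Let D = diag(-8.7, -8.2, -7, 3.1); L, U the strict triangles.
T_GS = -(D+L)⁻¹U: row 0 first, T[0,2] = -(-3.3)/(-8.7) = -0.3793; later rows by forward substitution.
  T[0,:] = [+0.0000  +0.3908  -0.3793  -0.0920]
  T[1,:] = [+0.0000  -0.1191  -0.3356  -0.0817]
  T[2,:] = [+0.0000  -0.0057  -0.1428  -0.4776]
  T[3,:] = [+0.0000  -0.0830  -0.4137  -0.2293]
|λ(T)| sorted: 0.6677, 0.2265, 0.0500, 0.0000.
ρ = 0.6677; 0.6677 < 1: convergent.

yes, ρ = 0.6677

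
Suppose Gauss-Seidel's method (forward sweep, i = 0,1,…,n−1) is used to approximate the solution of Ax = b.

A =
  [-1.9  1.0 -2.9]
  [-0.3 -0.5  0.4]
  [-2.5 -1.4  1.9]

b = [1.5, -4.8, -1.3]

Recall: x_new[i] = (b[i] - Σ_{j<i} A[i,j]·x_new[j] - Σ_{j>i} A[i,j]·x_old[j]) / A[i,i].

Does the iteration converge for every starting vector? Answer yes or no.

A = D + L + U where D = diag(-1.9, -0.5, 1.9).
Gauss-Seidel: T = -(D+L)⁻¹U, row 0 first, T[0,1] = -(1)/(-1.9) = +0.5263; later rows by forward substitution.
  T[0,:] = [+0.0000 +0.5263 -1.5263]
  T[1,:] = [+0.0000 -0.3158 +1.7158]
  T[2,:] = [+0.0000 +0.4598 -0.7440]
|roots of det(T-λI)|: 1.4436, 0.3838, 0.0000.
ρ = 1.4436; 1.4436 > 1 ⇒ diverges.

no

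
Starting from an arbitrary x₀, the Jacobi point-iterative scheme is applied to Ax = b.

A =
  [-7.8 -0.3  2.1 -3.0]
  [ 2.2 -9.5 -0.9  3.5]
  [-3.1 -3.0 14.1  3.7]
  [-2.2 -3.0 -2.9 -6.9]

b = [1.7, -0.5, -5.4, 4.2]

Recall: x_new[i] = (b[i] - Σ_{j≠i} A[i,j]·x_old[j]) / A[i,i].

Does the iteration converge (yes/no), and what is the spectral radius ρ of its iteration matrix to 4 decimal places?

yes, ρ = 0.5467

Let D = diag(-7.8, -9.5, 14.1, -6.9); L, U the strict triangles.
Jacobi T = -D⁻¹(L+U): T[0,2] = -(2.1)/(-7.8) = +0.2692; T[0,0] = 0.
  T[0,:] = [+0.0000  -0.0385  +0.2692  -0.3846]
  T[1,:] = [+0.2316  +0.0000  -0.0947  +0.3684]
  T[2,:] = [+0.2199  +0.2128  +0.0000  -0.2624]
  T[3,:] = [-0.3188  -0.4348  -0.4203  +0.0000]
|roots of det(T-λI)|: 0.5467, 0.3487, 0.3487, 0.2920.
ρ = 0.5467; 0.5467 < 1 ⇒ converges.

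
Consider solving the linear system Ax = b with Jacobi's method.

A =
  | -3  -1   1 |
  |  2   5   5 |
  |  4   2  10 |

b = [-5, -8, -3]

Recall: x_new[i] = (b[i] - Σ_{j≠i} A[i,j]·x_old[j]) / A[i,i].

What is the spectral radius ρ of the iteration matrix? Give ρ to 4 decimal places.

0.6118

Write A = D+L+U with D = diag(-3, 5, 10).
Jacobi: T = -D⁻¹(L+U), T[1,2] = -(5)/(5) = -1.0000; T[1,1] = 0.
  T[0,:] = [+0.0000 -0.3333 +0.3333]
  T[1,:] = [-0.4000 +0.0000 -1.0000]
  T[2,:] = [-0.4000 -0.2000 +0.0000]
|λ(T)| sorted: 0.6118, 0.4175, 0.4175.
ρ(T) = max|λ| = 0.6118; 0.6118 < 1, so it converges for any x₀.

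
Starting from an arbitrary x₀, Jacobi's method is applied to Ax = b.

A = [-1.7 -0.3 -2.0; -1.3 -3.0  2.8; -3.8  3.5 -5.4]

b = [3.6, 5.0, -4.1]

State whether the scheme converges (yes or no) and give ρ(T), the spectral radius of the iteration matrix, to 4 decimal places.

no, ρ = 1.3559

Diagonal D = diag(-1.7, -3, -5.4); L, U strict lower/upper.
T_J = -D⁻¹(L+U): T[2,0] = -(-3.8)/(-5.4) = -0.7037; T[2,2] = 0.
  T[0,:] = [+0.0000  -0.1765  -1.1765]
  T[1,:] = [-0.4333  +0.0000  +0.9333]
  T[2,:] = [-0.7037  +0.6481  +0.0000]
|eigenvalues of T|: 1.3559, 1.0391, 0.3168.
ρ = 1.3559; 1.3559 > 1 ⇒ diverges.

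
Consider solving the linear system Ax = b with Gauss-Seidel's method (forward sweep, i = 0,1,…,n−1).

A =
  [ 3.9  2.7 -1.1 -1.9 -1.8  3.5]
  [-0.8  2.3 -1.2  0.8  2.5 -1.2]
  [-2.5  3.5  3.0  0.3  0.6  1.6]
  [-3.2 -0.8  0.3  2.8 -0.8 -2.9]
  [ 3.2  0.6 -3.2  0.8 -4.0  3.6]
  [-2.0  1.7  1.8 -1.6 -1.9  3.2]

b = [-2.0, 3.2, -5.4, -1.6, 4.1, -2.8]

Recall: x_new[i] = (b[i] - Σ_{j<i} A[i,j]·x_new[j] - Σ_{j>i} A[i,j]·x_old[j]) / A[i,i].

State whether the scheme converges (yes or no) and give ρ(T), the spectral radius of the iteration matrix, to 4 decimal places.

no, ρ = 1.5650

Diagonal D = diag(3.9, 2.3, 3, 2.8, -4, 3.2); L, U strict lower/upper.
Gauss-Seidel: T = -(D+L)⁻¹U, row 0 first, T[0,5] = -(3.5)/(3.9) = -0.8974; later rows by forward substitution.
  T[0,:] = [+0.0000, -0.6923, +0.2821, +0.4872, +0.4615, -0.8974]
  T[1,:] = [+0.0000, -0.2408, +0.6198, -0.1784, -0.9264, +0.2096]
  T[2,:] = [+0.0000, -0.2960, -0.4881, +0.5141, +1.2654, -1.5257]
  T[3,:] = [+0.0000, -0.8283, +0.5517, +0.4507, +0.4129, +0.2334]
  T[4,:] = [+0.0000, -0.5188, +0.8195, +0.0419, -0.6995, +1.4807]
  T[5,:] = [+0.0000, -0.8605, +0.8840, +0.3603, -0.1401, +1.1819]
|eigenvalues of T|: 1.5650, 0.7980, 0.7980, 0.0801, 0.0728, 0.0000.
ρ(T) = max|λ| = 1.5650; 1.5650 > 1: divergent.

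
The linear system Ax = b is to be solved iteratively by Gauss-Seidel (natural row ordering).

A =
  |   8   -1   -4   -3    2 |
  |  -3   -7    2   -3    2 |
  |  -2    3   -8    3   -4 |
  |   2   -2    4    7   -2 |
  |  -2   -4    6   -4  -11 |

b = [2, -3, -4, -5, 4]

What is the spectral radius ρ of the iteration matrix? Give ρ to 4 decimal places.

0.8536

Diagonal D = diag(8, -7, -8, 7, -11); L, U strict lower/upper.
GS T = -(D+L)⁻¹U: row 0 first, T[0,1] = -(-1)/(8) = +0.1250; later rows by forward substitution.
  T[0,:] = [+0.0000 +0.1250 +0.5000 +0.3750 -0.2500]
  T[1,:] = [+0.0000 -0.0536 +0.0714 -0.5893 +0.3929]
  T[2,:] = [+0.0000 -0.0513 -0.0982 +0.0603 -0.2902]
  T[3,:] = [+0.0000 -0.0217 -0.0663 -0.3099 +0.6352]
  T[4,:] = [+0.0000 -0.0234 -0.1463 +0.2917 -0.4867]
moduli |λ_i(T)| = 0.8536, 0.2301, 0.0998, 0.0355, 0.0000.
ρ = 0.8536; 0.8536 < 1 ⇒ converges.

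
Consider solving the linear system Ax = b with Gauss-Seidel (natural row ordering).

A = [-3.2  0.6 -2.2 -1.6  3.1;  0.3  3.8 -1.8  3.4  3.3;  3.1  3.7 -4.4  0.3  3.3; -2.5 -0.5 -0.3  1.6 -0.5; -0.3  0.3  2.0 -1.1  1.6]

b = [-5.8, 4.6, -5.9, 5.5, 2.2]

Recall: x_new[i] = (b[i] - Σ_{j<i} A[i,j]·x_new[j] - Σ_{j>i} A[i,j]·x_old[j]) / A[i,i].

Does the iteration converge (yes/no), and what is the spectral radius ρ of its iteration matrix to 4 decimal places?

no, ρ = 1.6962

Diagonal D = diag(-3.2, 3.8, -4.4, 1.6, 1.6); L, U strict lower/upper.
Gauss-Seidel: T = -(D+L)⁻¹U, row 0 first, T[0,2] = -(-2.2)/(-3.2) = -0.6875; later rows by forward substitution.
  T[0,:] = [+0.0000 +0.1875 -0.6875 -0.5000 +0.9688]
  T[1,:] = [+0.0000 -0.0148 +0.5280 -0.8553 -0.9449]
  T[2,:] = [+0.0000 +0.1197 -0.0404 -1.0033 +0.6380]
  T[3,:] = [+0.0000 +0.3108 -0.9168 -1.2366 +1.6505]
  T[4,:] = [+0.0000 +0.1020 -0.8077 +0.4705 +0.6961]
|roots of det(T-λI)|: 1.6962, 0.9361, 0.1630, 0.0014, 0.0000.
ρ(T) = max|λ| = 1.6962; 1.6962 > 1, so it fails to converge.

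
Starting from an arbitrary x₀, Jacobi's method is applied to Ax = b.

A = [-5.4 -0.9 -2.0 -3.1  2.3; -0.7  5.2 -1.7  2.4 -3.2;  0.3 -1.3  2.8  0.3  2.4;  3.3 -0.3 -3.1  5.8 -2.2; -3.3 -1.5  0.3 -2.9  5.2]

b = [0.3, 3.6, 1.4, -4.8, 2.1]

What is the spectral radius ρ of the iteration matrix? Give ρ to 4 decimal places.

1.2592

A = D + L + U where D = diag(-5.4, 5.2, 2.8, 5.8, 5.2).
T_J = -D⁻¹(L+U): T[0,4] = -(2.3)/(-5.4) = +0.4259; T[0,0] = 0.
  T[0,:] = [+0.0000 -0.1667 -0.3704 -0.5741 +0.4259]
  T[1,:] = [+0.1346 +0.0000 +0.3269 -0.4615 +0.6154]
  T[2,:] = [-0.1071 +0.4643 +0.0000 -0.1071 -0.8571]
  T[3,:] = [-0.5690 +0.0517 +0.5345 +0.0000 +0.3793]
  T[4,:] = [+0.6346 +0.2885 -0.0577 +0.5577 +0.0000]
|roots of det(T-λI)|: 1.2592, 0.7116, 0.6295, 0.6295, 0.3576.
ρ(T) = max|λ| = 1.2592; 1.2592 > 1: divergent.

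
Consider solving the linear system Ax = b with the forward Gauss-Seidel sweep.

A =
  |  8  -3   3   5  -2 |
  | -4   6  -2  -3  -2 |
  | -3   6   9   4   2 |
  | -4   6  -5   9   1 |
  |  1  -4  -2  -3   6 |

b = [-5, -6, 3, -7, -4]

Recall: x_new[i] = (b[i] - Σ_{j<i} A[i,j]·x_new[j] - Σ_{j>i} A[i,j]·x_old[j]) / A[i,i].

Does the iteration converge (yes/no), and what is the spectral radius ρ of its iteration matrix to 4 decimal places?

no, ρ = 1.2834

Diagonal D = diag(8, 6, 9, 9, 6); L, U strict lower/upper.
Gauss-Seidel: T = -(D+L)⁻¹U, row 0 first, T[0,3] = -(5)/(8) = -0.6250; later rows by forward substitution.
  T[0,:] = [+0.0000 +0.3750 -0.3750 -0.6250 +0.2500]
  T[1,:] = [+0.0000 +0.2500 +0.0833 +0.0833 +0.5000]
  T[2,:] = [+0.0000 -0.0417 -0.1806 -0.7083 -0.4722]
  T[3,:] = [+0.0000 -0.0231 -0.3225 -0.7269 -0.5957]
  T[4,:] = [+0.0000 +0.0787 -0.1034 -0.4398 -0.1636]
|roots of det(T-λI)|: 1.2834, 0.3694, 0.1124, 0.0193, 0.0000.
spectral radius ρ = 1.2834; 1.2834 > 1: divergent.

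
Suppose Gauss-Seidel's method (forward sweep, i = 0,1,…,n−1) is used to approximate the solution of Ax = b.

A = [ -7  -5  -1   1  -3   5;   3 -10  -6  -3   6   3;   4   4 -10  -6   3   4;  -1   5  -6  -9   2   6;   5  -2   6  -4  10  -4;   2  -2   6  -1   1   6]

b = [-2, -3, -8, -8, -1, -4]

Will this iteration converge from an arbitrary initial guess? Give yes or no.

no

A = D + L + U where D = diag(-7, -10, -10, -9, 10, 6).
Gauss-Seidel: T = -(D+L)⁻¹U, row 0 first, T[0,5] = -(5)/(-7) = +0.7143; later rows by forward substitution.
  T[0,:] = [+0.0000 -0.7143 -0.1429 +0.1429 -0.4286 +0.7143]
  T[1,:] = [+0.0000 -0.2143 -0.6429 -0.2571 +0.4714 +0.5143]
  T[2,:] = [+0.0000 -0.3714 -0.3143 -0.6457 +0.3171 +0.8914]
  T[3,:] = [+0.0000 +0.2079 -0.1317 +0.2717 +0.3203 +0.2787]
  T[4,:] = [+0.0000 +0.6203 +0.0787 +0.3733 +0.2464 -0.2777]
  T[5,:] = [+0.0000 +0.4694 +0.1125 +0.4955 -0.0048 -0.8654]
|eigenvalues of T|: 1.6498, 0.8137, 0.2122, 0.1635, 0.1635, 0.0000.
spectral radius ρ = 1.6498; 1.6498 > 1, so it fails to converge.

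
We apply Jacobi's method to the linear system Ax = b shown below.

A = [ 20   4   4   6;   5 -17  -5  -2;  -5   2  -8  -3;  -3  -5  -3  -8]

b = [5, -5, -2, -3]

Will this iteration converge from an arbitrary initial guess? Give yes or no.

yes

Split A = D + L + U, D = diag(20, -17, -8, -8).
Jacobi: T = -D⁻¹(L+U), T[0,2] = -(4)/(20) = -0.2000; T[0,0] = 0.
  T[0,:] = [+0.0000  -0.2000  -0.2000  -0.3000]
  T[1,:] = [+0.2941  +0.0000  -0.2941  -0.1176]
  T[2,:] = [-0.6250  +0.2500  +0.0000  -0.3750]
  T[3,:] = [-0.3750  -0.6250  -0.3750  +0.0000]
|roots of det(T-λI)|: 0.7783, 0.4452, 0.3718, 0.3718.
spectral radius ρ = 0.7783; 0.7783 < 1 ⇒ converges.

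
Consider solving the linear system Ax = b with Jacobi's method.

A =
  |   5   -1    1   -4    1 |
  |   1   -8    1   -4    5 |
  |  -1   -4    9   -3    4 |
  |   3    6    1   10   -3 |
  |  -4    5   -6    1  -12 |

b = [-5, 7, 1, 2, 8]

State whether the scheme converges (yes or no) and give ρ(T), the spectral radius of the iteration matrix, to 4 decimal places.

no, ρ = 1.1271

Let D = diag(5, -8, 9, 10, -12); L, U the strict triangles.
T_J = -D⁻¹(L+U): T[1,3] = -(-4)/(-8) = -0.5000; T[1,1] = 0.
  T[0,:] = [+0.0000  +0.2000  -0.2000  +0.8000  -0.2000]
  T[1,:] = [+0.1250  +0.0000  +0.1250  -0.5000  +0.6250]
  T[2,:] = [+0.1111  +0.4444  +0.0000  +0.3333  -0.4444]
  T[3,:] = [-0.3000  -0.6000  -0.1000  +0.0000  +0.3000]
  T[4,:] = [-0.3333  +0.4167  -0.5000  +0.0833  +0.0000]
|λ(T)| sorted: 1.1271, 0.6557, 0.5313, 0.5313, 0.0462.
spectral radius ρ = 1.1271; 1.1271 > 1: divergent.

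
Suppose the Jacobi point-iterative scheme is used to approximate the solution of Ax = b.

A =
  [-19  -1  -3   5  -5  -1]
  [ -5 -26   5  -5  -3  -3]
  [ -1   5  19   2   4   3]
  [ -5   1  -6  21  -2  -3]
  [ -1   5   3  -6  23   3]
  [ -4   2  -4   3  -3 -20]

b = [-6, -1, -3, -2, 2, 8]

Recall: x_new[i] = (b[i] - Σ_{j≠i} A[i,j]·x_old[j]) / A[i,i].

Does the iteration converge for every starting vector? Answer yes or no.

Write A = D+L+U with D = diag(-19, -26, 19, 21, 23, -20).
T_J = -D⁻¹(L+U): T[3,2] = -(-6)/(21) = +0.2857; T[3,3] = 0.
  T[0,:] = [+0.0000  -0.0526  -0.1579  +0.2632  -0.2632  -0.0526]
  T[1,:] = [-0.1923  +0.0000  +0.1923  -0.1923  -0.1154  -0.1154]
  T[2,:] = [+0.0526  -0.2632  +0.0000  -0.1053  -0.2105  -0.1579]
  T[3,:] = [+0.2381  -0.0476  +0.2857  +0.0000  +0.0952  +0.1429]
  T[4,:] = [+0.0435  -0.2174  -0.1304  +0.2609  +0.0000  -0.1304]
  T[5,:] = [-0.2000  +0.1000  -0.2000  +0.1500  -0.1500  +0.0000]
|λ(T)| sorted: 0.5619, 0.3099, 0.3099, 0.2628, 0.2628, 0.0540.
ρ = 0.5619; 0.5619 < 1, so it converges for any x₀.

yes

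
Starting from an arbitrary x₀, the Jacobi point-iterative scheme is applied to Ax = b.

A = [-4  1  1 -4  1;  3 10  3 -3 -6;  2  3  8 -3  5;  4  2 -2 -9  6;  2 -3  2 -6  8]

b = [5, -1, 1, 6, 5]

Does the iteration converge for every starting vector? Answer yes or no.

no

Let D = diag(-4, 10, 8, -9, 8); L, U the strict triangles.
T_J = -D⁻¹(L+U): T[1,2] = -(3)/(10) = -0.3000; T[1,1] = 0.
  T[0,:] = [+0.0000  +0.2500  +0.2500  -1.0000  +0.2500]
  T[1,:] = [-0.3000  +0.0000  -0.3000  +0.3000  +0.6000]
  T[2,:] = [-0.2500  -0.3750  +0.0000  +0.3750  -0.6250]
  T[3,:] = [+0.4444  +0.2222  -0.2222  +0.0000  +0.6667]
  T[4,:] = [-0.2500  +0.3750  -0.2500  +0.7500  +0.0000]
|λ(T)| sorted: 1.1386, 0.7784, 0.7784, 0.5350, 0.0649.
ρ = 1.1386; 1.1386 > 1 ⇒ diverges.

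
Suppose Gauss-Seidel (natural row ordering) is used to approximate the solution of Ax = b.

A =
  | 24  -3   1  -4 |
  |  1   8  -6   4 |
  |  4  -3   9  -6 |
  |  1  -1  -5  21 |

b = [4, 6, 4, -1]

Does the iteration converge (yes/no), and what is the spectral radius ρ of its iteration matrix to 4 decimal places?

Let D = diag(24, 8, 9, 21); L, U the strict triangles.
T_GS = -(D+L)⁻¹U: row 0 first, T[0,2] = -(1)/(24) = -0.0417; later rows by forward substitution.
  T[0,:] = [+0.0000, +0.1250, -0.0417, +0.1667]
  T[1,:] = [+0.0000, -0.0156, +0.7552, -0.5208]
  T[2,:] = [+0.0000, -0.0608, +0.2703, +0.4190]
  T[3,:] = [+0.0000, -0.0212, +0.1023, +0.0670]
|λ(T)| sorted: 0.2582, 0.1436, 0.0802, 0.0000.
spectral radius ρ = 0.2582; 0.2582 < 1: convergent.

yes, ρ = 0.2582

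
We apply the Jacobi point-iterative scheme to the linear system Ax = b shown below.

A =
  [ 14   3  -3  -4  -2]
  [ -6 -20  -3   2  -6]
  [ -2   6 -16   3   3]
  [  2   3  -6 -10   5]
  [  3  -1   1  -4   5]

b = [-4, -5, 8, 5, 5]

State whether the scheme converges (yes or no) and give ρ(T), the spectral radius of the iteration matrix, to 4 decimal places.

yes, ρ = 0.8572

A = D + L + U where D = diag(14, -20, -16, -10, 5).
Jacobi T = -D⁻¹(L+U): T[3,1] = -(3)/(-10) = +0.3000; T[3,3] = 0.
  T[0,:] = [+0.0000, -0.2143, +0.2143, +0.2857, +0.1429]
  T[1,:] = [-0.3000, +0.0000, -0.1500, +0.1000, -0.3000]
  T[2,:] = [-0.1250, +0.3750, +0.0000, +0.1875, +0.1875]
  T[3,:] = [+0.2000, +0.3000, -0.6000, +0.0000, +0.5000]
  T[4,:] = [-0.6000, +0.2000, -0.2000, +0.8000, +0.0000]
|λ(T)| sorted: 0.8572, 0.6230, 0.6230, 0.3761, 0.0140.
ρ(T) = max|λ| = 0.8572; 0.8572 < 1: convergent.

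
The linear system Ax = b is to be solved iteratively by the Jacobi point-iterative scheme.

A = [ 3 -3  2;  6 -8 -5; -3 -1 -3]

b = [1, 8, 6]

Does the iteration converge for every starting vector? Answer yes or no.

no

Let D = diag(3, -8, -3); L, U the strict triangles.
T_J = -D⁻¹(L+U): T[0,1] = -(-3)/(3) = +1.0000; T[0,0] = 0.
  T[0,:] = [+0.0000 +1.0000 -0.6667]
  T[1,:] = [+0.7500 +0.0000 -0.6250]
  T[2,:] = [-1.0000 -0.3333 +0.0000]
|λ(T)| sorted: 1.4708, 0.7860, 0.6848.
ρ(T) = max|λ| = 1.4708; 1.4708 > 1 ⇒ diverges.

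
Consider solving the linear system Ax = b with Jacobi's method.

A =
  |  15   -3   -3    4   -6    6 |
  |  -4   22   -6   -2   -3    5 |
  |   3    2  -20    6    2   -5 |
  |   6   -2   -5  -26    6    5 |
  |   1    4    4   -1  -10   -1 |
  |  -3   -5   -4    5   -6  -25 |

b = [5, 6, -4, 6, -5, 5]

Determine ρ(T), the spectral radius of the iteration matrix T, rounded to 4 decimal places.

0.8324

Let D = diag(15, 22, -20, -26, -10, -25); L, U the strict triangles.
T_J = -D⁻¹(L+U): T[0,4] = -(-6)/(15) = +0.4000; T[0,0] = 0.
  T[0,:] = [+0.0000, +0.2000, +0.2000, -0.2667, +0.4000, -0.4000]
  T[1,:] = [+0.1818, +0.0000, +0.2727, +0.0909, +0.1364, -0.2273]
  T[2,:] = [+0.1500, +0.1000, +0.0000, +0.3000, +0.1000, -0.2500]
  T[3,:] = [+0.2308, -0.0769, -0.1923, +0.0000, +0.2308, +0.1923]
  T[4,:] = [+0.1000, +0.4000, +0.4000, -0.1000, +0.0000, -0.1000]
  T[5,:] = [-0.1200, -0.2000, -0.1600, +0.2000, -0.2400, +0.0000]
moduli |λ_i(T)| = 0.8324, 0.4249, 0.4249, 0.2168, 0.2168, 0.0481.
ρ = 0.8324; 0.8324 < 1: convergent.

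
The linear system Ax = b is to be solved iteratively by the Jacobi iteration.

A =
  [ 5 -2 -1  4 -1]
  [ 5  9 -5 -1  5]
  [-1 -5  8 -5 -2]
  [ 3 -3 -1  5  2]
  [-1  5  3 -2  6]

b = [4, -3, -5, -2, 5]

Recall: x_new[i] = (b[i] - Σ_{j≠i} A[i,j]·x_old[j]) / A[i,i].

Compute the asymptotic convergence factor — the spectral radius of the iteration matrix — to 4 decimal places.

Let D = diag(5, 9, 8, 5, 6); L, U the strict triangles.
Jacobi: T = -D⁻¹(L+U), T[4,2] = -(3)/(6) = -0.5000; T[4,4] = 0.
  T[0,:] = [+0.0000  +0.4000  +0.2000  -0.8000  +0.2000]
  T[1,:] = [-0.5556  +0.0000  +0.5556  +0.1111  -0.5556]
  T[2,:] = [+0.1250  +0.6250  +0.0000  +0.6250  +0.2500]
  T[3,:] = [-0.6000  +0.6000  +0.2000  +0.0000  -0.4000]
  T[4,:] = [+0.1667  -0.8333  -0.5000  +0.3333  +0.0000]
eigenvalue magnitudes: 1.2259, 0.7021, 0.7021, 0.2242, 0.2242.
ρ(T) = max|λ| = 1.2259; 1.2259 > 1 ⇒ diverges.

1.2259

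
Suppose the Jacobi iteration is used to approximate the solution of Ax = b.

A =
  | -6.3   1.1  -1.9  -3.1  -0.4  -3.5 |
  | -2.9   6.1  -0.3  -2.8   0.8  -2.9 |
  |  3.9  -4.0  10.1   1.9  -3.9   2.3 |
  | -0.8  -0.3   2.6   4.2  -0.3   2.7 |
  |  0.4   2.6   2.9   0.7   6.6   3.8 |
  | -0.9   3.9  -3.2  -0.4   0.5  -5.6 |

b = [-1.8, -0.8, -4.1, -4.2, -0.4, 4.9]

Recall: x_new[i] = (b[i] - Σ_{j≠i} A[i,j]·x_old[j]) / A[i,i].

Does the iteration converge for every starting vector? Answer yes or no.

no

Diagonal D = diag(-6.3, 6.1, 10.1, 4.2, 6.6, -5.6); L, U strict lower/upper.
Jacobi T = -D⁻¹(L+U): T[3,1] = -(-0.3)/(4.2) = +0.0714; T[3,3] = 0.
  T[0,:] = [+0.0000 +0.1746 -0.3016 -0.4921 -0.0635 -0.5556]
  T[1,:] = [+0.4754 +0.0000 +0.0492 +0.4590 -0.1311 +0.4754]
  T[2,:] = [-0.3861 +0.3960 +0.0000 -0.1881 +0.3861 -0.2277]
  T[3,:] = [+0.1905 +0.0714 -0.6190 +0.0000 +0.0714 -0.6429]
  T[4,:] = [-0.0606 -0.3939 -0.4394 -0.1061 +0.0000 -0.5758]
  T[5,:] = [-0.1607 +0.6964 -0.5714 -0.0714 +0.0893 +0.0000]
|λ(T)| sorted: 1.2899, 0.6662, 0.6662, 0.5879, 0.1236, 0.1236.
ρ = 1.2899; 1.2899 > 1, so it fails to converge.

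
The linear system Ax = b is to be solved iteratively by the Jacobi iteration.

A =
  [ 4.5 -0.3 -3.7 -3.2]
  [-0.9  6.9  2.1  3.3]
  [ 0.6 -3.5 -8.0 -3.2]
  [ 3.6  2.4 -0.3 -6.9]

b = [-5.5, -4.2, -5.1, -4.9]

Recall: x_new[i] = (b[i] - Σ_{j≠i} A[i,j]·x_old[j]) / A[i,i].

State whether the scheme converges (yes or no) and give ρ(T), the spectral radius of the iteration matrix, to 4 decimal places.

Diagonal D = diag(4.5, 6.9, -8, -6.9); L, U strict lower/upper.
T_J = -D⁻¹(L+U): T[0,2] = -(-3.7)/(4.5) = +0.8222; T[0,0] = 0.
  T[0,:] = [+0.0000, +0.0667, +0.8222, +0.7111]
  T[1,:] = [+0.1304, +0.0000, -0.3043, -0.4783]
  T[2,:] = [+0.0750, -0.4375, +0.0000, -0.4000]
  T[3,:] = [+0.5217, +0.3478, -0.0435, +0.0000]
|roots of det(T-λI)|: 0.8290, 0.4683, 0.3045, 0.3045.
ρ = 0.8290; 0.8290 < 1 ⇒ converges.

yes, ρ = 0.8290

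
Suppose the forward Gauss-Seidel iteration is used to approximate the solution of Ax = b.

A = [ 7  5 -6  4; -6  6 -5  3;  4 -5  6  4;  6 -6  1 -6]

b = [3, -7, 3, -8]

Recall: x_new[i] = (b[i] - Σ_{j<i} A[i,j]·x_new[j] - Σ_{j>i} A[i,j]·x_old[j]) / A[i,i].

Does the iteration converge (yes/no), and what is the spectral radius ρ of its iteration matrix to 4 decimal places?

no, ρ = 1.4455

Split A = D + L + U, D = diag(7, 6, 6, -6).
GS T = -(D+L)⁻¹U: row 0 first, T[0,2] = -(-6)/(7) = +0.8571; later rows by forward substitution.
  T[0,:] = [+0.0000, -0.7143, +0.8571, -0.5714]
  T[1,:] = [+0.0000, -0.7143, +1.6905, -1.0714]
  T[2,:] = [+0.0000, -0.1190, +0.8373, -1.1786]
  T[3,:] = [+0.0000, -0.0198, -0.6938, +0.3036]
|eigenvalues of T|: 1.4455, 0.5239, 0.5239, 0.0000.
spectral radius ρ = 1.4455; 1.4455 > 1, so it fails to converge.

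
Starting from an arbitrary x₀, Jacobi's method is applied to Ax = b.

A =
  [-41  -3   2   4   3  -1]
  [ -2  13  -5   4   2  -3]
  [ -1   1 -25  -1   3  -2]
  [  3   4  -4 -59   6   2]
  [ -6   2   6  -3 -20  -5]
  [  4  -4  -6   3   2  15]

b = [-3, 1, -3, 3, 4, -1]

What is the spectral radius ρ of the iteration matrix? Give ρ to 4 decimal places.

0.2355

Let D = diag(-41, 13, -25, -59, -20, 15); L, U the strict triangles.
Jacobi T = -D⁻¹(L+U): T[0,3] = -(4)/(-41) = +0.0976; T[0,0] = 0.
  T[0,:] = [+0.0000, -0.0732, +0.0488, +0.0976, +0.0732, -0.0244]
  T[1,:] = [+0.1538, +0.0000, +0.3846, -0.3077, -0.1538, +0.2308]
  T[2,:] = [-0.0400, +0.0400, +0.0000, -0.0400, +0.1200, -0.0800]
  T[3,:] = [+0.0508, +0.0678, -0.0678, +0.0000, +0.1017, +0.0339]
  T[4,:] = [-0.3000, +0.1000, +0.3000, -0.1500, +0.0000, -0.2500]
  T[5,:] = [-0.2667, +0.2667, +0.4000, -0.2000, -0.1333, +0.0000]
|roots of det(T-λI)|: 0.2355, 0.1732, 0.1732, 0.1371, 0.1371, 0.1071.
spectral radius ρ = 0.2355; 0.2355 < 1: convergent.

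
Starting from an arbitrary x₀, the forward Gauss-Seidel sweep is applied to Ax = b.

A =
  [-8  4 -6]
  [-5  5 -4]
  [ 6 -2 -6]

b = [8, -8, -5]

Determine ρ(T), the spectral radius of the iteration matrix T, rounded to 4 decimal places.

Split A = D + L + U, D = diag(-8, 5, -6).
GS T = -(D+L)⁻¹U: row 0 first, T[0,1] = -(4)/(-8) = +0.5000; later rows by forward substitution.
  T[0,:] = [+0.0000, +0.5000, -0.7500]
  T[1,:] = [+0.0000, +0.5000, +0.0500]
  T[2,:] = [+0.0000, +0.3333, -0.7667]
eigenvalue magnitudes: 0.7797, 0.5130, 0.0000.
spectral radius ρ = 0.7797; 0.7797 < 1: convergent.

0.7797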